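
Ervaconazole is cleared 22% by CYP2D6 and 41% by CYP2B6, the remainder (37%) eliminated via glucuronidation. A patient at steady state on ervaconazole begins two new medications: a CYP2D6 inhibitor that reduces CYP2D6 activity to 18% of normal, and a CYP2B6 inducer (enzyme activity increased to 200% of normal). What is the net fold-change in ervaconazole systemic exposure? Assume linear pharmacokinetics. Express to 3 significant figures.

The CYP2D6 pathway (22% of clearance) is reduced to 0.18× activity: 0.22 × 0.18 = 0.0396.
The CYP2B6 pathway (41% of clearance) is boosted to 2× activity: 0.41 × 2 = 0.82.
Non-CYP routes (37%) are unchanged.
New clearance relative to baseline: 0.0396 + 0.82 + 0.37 = 1.2296.
Systemic exposure ∝ 1/CL: fold-change = 1 / 1.2296 = 0.813.

0.813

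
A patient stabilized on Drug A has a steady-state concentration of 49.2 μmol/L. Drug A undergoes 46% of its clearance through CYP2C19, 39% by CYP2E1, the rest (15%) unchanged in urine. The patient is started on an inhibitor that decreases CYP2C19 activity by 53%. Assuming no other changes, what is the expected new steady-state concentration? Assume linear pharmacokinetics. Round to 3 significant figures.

The CYP2C19 pathway (46% of clearance) drops to 0.47× activity: 0.46 × 0.47 = 0.2162.
CYP2E1 (39%) and the residual 15% are unaffected.
Relative clearance = 0.2162 + 0.39 + 0.15 = 0.7562.
Steady-state concentration ∝ 1/CL, so new value = 49.2 / 0.7562 = 65.1 μmol/L.

65.1 μmol/L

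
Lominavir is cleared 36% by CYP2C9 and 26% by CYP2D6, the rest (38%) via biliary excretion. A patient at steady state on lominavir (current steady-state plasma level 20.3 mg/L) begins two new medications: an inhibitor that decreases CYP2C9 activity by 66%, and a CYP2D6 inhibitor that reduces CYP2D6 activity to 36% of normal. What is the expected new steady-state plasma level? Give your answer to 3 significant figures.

CYP2C9: 0.36 × 0.34 = 0.1224
CYP2D6: 0.26 × 0.36 = 0.0936
Other: 0.38 (unchanged)
New clearance relative to baseline: 0.1224 + 0.0936 + 0.38 = 0.596.
New steady-state plasma level = 20.3 / 0.596 = 34.1 mg/L (concentration scales inversely with clearance).

34.1 mg/L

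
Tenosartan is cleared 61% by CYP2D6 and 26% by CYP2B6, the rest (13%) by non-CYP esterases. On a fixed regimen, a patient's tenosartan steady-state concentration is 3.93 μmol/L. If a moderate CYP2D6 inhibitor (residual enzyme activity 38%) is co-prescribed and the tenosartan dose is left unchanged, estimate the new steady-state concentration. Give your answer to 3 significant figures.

CYP2D6: 0.61 × 0.38 = 0.2318
CYP2B6: 0.26 (unchanged)
Other: 0.13 (unchanged)
New clearance relative to baseline: 0.2318 + 0.26 + 0.13 = 0.6218.
New steady-state concentration = baseline ÷ relative clearance = 3.93 / 0.6218 = 6.32 μmol/L.

6.32 μmol/L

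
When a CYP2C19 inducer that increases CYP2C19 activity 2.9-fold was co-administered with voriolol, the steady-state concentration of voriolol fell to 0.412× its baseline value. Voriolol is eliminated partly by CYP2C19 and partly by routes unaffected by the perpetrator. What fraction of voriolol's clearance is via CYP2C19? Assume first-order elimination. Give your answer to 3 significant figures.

Let fm be the CYP2C19 fraction. New clearance relative to baseline = fm × 2.9 + (1 − fm).
Steady-state concentration ratio = 1 / (new CL fraction), so new CL fraction = 1 / 0.412 = 2.427.
fm × 2.9 + 1 − fm = 2.427  ⇒  fm × (2.9 − 1) = 1.427  ⇒  fm = 0.751.

0.751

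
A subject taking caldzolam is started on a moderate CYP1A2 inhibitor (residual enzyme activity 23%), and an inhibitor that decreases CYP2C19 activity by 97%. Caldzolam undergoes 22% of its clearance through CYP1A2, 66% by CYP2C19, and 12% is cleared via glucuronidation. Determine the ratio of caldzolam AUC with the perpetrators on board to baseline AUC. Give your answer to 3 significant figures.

The CYP1A2 pathway (22% of clearance) falls to 0.23× activity: 0.22 × 0.23 = 0.0506.
The CYP2C19 pathway (66% of clearance) drops to 0.03× activity: 0.66 × 0.03 = 0.0198.
Non-CYP routes (12%) are unchanged.
CL_new/CL_old = 0.0506 + 0.0198 + 0.12 = 0.1904.
AUC ∝ 1/CL: fold-change = 1 / 0.1904 = 5.25.

5.25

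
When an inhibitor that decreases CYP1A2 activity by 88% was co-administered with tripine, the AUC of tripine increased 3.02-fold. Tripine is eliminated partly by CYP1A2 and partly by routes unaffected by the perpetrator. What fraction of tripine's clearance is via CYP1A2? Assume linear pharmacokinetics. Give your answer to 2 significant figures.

Let x = fm,CYP1A2. Because AUC ∝ 1/CL, relative clearance fell to 1/3.02 = 0.3311.
Only the CYP1A2 route changed, so 0.3311 = x·0.12 + (1 − x), giving x = 0.76.

0.76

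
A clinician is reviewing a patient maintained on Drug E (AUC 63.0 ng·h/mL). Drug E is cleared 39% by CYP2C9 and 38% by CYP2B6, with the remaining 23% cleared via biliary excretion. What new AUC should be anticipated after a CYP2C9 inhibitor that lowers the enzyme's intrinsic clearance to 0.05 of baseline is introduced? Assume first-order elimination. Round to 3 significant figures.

100 ng·h/mL

The CYP2C9 pathway (39% of clearance) is reduced to 0.05× activity: 0.39 × 0.05 = 0.0195.
CYP2B6 (38%) and the residual 23% are unaffected.
Relative clearance = 0.0195 + 0.38 + 0.23 = 0.6295.
New AUC = baseline ÷ relative clearance = 63.0 / 0.6295 = 100 ng·h/mL.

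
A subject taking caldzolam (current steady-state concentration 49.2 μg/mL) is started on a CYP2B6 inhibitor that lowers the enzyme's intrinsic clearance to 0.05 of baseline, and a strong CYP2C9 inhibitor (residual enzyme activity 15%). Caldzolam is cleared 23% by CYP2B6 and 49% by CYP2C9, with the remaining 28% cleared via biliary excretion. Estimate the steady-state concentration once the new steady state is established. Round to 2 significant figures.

The CYP2B6 pathway (23% of clearance) drops to 0.05× activity: 0.23 × 0.05 = 0.0115.
The CYP2C9 pathway (49% of clearance) drops to 0.15× activity: 0.49 × 0.15 = 0.0735.
Non-CYP routes (28%) are unchanged.
New clearance relative to baseline: 0.0115 + 0.0735 + 0.28 = 0.365.
Dividing the baseline by the relative clearance: 49.2 / 0.365 = 1.3 × 10² μg/mL.

1.3 × 10² μg/mL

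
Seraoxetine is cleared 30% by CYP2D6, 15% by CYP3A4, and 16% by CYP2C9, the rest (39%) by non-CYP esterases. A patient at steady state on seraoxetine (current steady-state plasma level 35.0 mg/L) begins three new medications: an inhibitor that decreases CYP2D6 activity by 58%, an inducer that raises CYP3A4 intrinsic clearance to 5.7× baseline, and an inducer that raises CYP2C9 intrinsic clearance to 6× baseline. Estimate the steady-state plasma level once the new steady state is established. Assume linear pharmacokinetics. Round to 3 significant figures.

15.0 mg/L

CYP2D6: 0.3 × 0.42 = 0.126
CYP3A4: 0.15 × 5.7 = 0.855
CYP2C9: 0.16 × 6 = 0.96
Other: 0.39 (unchanged)
CL_new/CL_old = 0.126 + 0.855 + 0.96 + 0.39 = 2.331.
New steady-state plasma level = 35.0 / 2.331 = 15.0 mg/L (concentration scales inversely with clearance).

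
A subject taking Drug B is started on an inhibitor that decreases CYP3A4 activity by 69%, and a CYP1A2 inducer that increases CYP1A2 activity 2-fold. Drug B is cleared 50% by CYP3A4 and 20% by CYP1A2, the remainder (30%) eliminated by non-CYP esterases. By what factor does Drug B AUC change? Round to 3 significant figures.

The CYP3A4 pathway (50% of clearance) falls to 0.31× activity: 0.5 × 0.31 = 0.155.
The CYP1A2 pathway (20% of clearance) increases to 2× activity: 0.2 × 2 = 0.4.
The remaining 30% of clearance is unaffected.
New clearance relative to baseline: 0.155 + 0.4 + 0.3 = 0.855.
Because AUC varies inversely with clearance, the combined effect is 1 / 0.855 = 1.17.

1.17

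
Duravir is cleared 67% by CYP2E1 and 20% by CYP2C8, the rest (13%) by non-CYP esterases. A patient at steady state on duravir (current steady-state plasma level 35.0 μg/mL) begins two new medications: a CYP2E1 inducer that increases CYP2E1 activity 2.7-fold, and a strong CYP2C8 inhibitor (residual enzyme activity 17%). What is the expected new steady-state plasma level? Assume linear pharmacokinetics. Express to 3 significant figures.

CYP2E1: 0.67 × 2.7 = 1.809
CYP2C8: 0.2 × 0.17 = 0.034
Other: 0.13 (unchanged)
New clearance relative to baseline: 1.809 + 0.034 + 0.13 = 1.973.
New steady-state plasma level = 35.0 / 1.973 = 17.7 μg/mL (concentration scales inversely with clearance).

17.7 μg/mL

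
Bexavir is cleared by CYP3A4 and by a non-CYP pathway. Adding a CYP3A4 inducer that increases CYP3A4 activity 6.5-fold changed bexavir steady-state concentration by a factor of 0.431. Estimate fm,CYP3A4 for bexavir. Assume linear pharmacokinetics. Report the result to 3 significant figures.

Let fm be the CYP3A4 fraction. New clearance relative to baseline = fm × 6.5 + (1 − fm).
Steady-state concentration ratio = 1 / (new CL fraction), so new CL fraction = 1 / 0.431 = 2.32.
fm × 6.5 + 1 − fm = 2.32  ⇒  fm × (6.5 − 1) = 1.32  ⇒  fm = 0.240.

0.240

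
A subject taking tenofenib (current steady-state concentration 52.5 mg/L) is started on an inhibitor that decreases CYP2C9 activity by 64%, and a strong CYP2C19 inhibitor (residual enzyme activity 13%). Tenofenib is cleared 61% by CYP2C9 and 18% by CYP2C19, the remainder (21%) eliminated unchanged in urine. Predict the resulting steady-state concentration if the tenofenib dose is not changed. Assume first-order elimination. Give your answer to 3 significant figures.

The CYP2C9 pathway (61% of clearance) falls to 0.36× activity: 0.61 × 0.36 = 0.2196.
The CYP2C19 pathway (18% of clearance) is reduced to 0.13× activity: 0.18 × 0.13 = 0.0234.
Non-CYP routes (21%) are unchanged.
CL_new/CL_old = 0.2196 + 0.0234 + 0.21 = 0.453.
Steady-state concentration ∝ 1/CL: new value = 52.5 / 0.453 = 116 mg/L.

116 mg/L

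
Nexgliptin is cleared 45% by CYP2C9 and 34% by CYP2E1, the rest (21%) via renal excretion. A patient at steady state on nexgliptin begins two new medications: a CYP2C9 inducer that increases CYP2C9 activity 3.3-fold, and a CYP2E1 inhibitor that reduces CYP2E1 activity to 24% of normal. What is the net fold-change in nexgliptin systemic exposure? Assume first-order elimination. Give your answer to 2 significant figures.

0.56

The CYP2C9 pathway (45% of clearance) is boosted to 3.3× activity: 0.45 × 3.3 = 1.485.
The CYP2E1 pathway (34% of clearance) falls to 0.24× activity: 0.34 × 0.24 = 0.0816.
The remaining 21% of clearance is unaffected.
Relative clearance = 1.485 + 0.0816 + 0.21 = 1.7766.
Net systemic exposure ratio = 1 / 1.7766 = 0.56.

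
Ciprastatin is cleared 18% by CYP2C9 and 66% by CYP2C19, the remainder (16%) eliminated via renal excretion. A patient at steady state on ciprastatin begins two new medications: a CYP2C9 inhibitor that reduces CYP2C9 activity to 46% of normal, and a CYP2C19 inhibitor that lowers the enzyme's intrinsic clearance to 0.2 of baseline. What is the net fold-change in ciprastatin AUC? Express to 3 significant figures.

2.67

The CYP2C9 pathway (18% of clearance) drops to 0.46× activity: 0.18 × 0.46 = 0.0828.
The CYP2C19 pathway (66% of clearance) falls to 0.2× activity: 0.66 × 0.2 = 0.132.
The remaining 16% of clearance is unaffected.
CL_new/CL_old = 0.0828 + 0.132 + 0.16 = 0.3748.
Net AUC ratio = 1 / 0.3748 = 2.67.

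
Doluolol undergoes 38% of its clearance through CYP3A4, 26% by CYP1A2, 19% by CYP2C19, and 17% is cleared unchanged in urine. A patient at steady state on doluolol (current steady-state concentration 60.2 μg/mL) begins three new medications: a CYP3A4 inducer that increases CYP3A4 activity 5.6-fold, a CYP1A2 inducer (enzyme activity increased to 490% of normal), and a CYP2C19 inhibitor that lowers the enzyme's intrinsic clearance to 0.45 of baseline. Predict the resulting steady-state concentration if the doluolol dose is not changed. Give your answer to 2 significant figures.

16 μg/mL

The CYP3A4 pathway (38% of clearance) rises to 5.6× activity: 0.38 × 5.6 = 2.128.
The CYP1A2 pathway (26% of clearance) increases to 4.9× activity: 0.26 × 4.9 = 1.274.
The CYP2C19 pathway (19% of clearance) is reduced to 0.45× activity: 0.19 × 0.45 = 0.0855.
Non-CYP routes (17%) are unchanged.
Relative clearance = 2.128 + 1.274 + 0.0855 + 0.17 = 3.6575.
New steady-state concentration = 60.2 / 3.6575 = 16 μg/mL (concentration scales inversely with clearance).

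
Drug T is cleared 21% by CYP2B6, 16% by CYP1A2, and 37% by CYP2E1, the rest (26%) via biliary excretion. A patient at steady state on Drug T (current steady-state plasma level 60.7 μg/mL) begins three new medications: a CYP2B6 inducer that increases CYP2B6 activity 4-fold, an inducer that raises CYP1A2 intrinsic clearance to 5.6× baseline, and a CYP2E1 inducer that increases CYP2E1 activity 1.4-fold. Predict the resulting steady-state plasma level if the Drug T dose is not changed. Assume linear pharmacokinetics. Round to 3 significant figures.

The CYP2B6 pathway (21% of clearance) is boosted to 4× activity: 0.21 × 4 = 0.84.
The CYP1A2 pathway (16% of clearance) is boosted to 5.6× activity: 0.16 × 5.6 = 0.896.
The CYP2E1 pathway (37% of clearance) is boosted to 1.4× activity: 0.37 × 1.4 = 0.518.
Non-CYP routes (26%) are unchanged.
Relative clearance = 0.84 + 0.896 + 0.518 + 0.26 = 2.514.
Dividing the baseline by the relative clearance: 60.7 / 2.514 = 24.1 μg/mL.

24.1 μg/mL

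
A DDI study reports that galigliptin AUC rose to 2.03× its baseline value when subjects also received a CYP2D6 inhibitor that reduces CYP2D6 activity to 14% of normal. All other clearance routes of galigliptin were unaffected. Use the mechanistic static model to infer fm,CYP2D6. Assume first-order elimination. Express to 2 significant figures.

0.59

CL'/CL = 1 / 2.03 = 0.4926
0.14·fm + (1 − fm) = 0.4926
fm = (0.4926 − 1) / (0.14 − 1) = 0.59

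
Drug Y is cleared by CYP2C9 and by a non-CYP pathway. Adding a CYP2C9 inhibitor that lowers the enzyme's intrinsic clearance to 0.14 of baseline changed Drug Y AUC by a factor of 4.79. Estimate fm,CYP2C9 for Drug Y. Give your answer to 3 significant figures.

Let fm be the CYP2C9 fraction. New clearance relative to baseline = fm × 0.14 + (1 − fm).
AUC ratio = 1 / (new CL fraction), so new CL fraction = 1 / 4.79 = 0.2088.
fm × 0.14 + 1 − fm = 0.2088  ⇒  fm × (0.14 − 1) = −0.7912  ⇒  fm = 0.920.

0.920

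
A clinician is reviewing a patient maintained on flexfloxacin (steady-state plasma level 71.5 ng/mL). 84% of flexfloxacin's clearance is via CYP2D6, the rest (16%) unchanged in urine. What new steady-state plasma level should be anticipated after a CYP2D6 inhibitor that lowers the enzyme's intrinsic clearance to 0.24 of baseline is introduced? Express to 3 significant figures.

The CYP2D6 pathway (84% of clearance) drops to 0.24× activity: 0.84 × 0.24 = 0.2016.
Non-CYP routes (16%) are unchanged.
Relative clearance = 0.2016 + 0.16 = 0.3616.
Steady-state plasma level ∝ 1/CL, so new value = 71.5 / 0.3616 = 198 ng/mL.

198 ng/mL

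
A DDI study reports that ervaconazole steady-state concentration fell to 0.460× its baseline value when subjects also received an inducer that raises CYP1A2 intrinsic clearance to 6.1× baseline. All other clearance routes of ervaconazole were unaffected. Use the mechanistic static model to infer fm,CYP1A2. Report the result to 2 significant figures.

0.23

CL'/CL = 1 / 0.460 = 2.174
6.1·fm + (1 − fm) = 2.174
fm = (2.174 − 1) / (6.1 − 1) = 0.23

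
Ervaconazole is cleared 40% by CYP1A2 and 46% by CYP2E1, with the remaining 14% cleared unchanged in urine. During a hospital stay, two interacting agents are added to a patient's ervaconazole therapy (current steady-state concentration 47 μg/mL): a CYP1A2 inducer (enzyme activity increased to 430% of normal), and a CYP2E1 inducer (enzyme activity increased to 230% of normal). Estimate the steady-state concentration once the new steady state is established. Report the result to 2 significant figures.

The CYP1A2 pathway (40% of clearance) increases to 4.3× activity: 0.4 × 4.3 = 1.72.
The CYP2E1 pathway (46% of clearance) increases to 2.3× activity: 0.46 × 2.3 = 1.058.
Non-CYP routes (14%) are unchanged.
CL_new/CL_old = 1.72 + 1.058 + 0.14 = 2.918.
Steady-state concentration ∝ 1/CL: new value = 47 / 2.918 = 16 μg/mL.

16 μg/mL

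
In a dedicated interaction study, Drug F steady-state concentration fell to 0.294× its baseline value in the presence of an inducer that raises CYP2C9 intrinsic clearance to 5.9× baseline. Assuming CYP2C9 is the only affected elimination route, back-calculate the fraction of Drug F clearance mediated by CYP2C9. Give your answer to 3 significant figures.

0.490

Let x = fm,CYP2C9. Because steady-state concentration ∝ 1/CL, relative clearance rose to 1/0.294 = 3.401.
Only the CYP2C9 route changed, so 3.401 = x·5.9 + (1 − x), giving x = 0.490.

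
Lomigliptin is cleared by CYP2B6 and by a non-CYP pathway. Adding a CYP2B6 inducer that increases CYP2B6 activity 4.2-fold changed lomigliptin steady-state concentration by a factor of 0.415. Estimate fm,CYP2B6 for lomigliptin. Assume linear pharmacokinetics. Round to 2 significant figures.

Let x = fm,CYP2B6. Because steady-state concentration ∝ 1/CL, relative clearance rose to 1/0.415 = 2.41.
Only the CYP2B6 route changed, so 2.41 = x·4.2 + (1 − x), giving x = 0.44.

0.44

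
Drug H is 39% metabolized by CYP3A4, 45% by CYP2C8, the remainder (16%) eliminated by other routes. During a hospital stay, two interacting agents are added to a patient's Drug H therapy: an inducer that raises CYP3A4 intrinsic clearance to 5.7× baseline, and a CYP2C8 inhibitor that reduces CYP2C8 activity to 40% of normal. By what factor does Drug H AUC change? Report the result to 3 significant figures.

0.390

The CYP3A4 pathway (39% of clearance) rises to 5.7× activity: 0.39 × 5.7 = 2.223.
The CYP2C8 pathway (45% of clearance) drops to 0.4× activity: 0.45 × 0.4 = 0.18.
Non-CYP routes (16%) are unchanged.
Relative clearance = 2.223 + 0.18 + 0.16 = 2.563.
Net AUC ratio = 1 / 2.563 = 0.390.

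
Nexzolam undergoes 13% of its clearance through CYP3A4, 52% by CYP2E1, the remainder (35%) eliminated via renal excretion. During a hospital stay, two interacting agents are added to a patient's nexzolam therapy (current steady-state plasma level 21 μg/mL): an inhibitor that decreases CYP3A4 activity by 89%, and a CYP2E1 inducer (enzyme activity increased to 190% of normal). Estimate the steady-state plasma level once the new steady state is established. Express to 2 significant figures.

16 μg/mL

CYP3A4: 0.13 × 0.11 = 0.0143
CYP2E1: 0.52 × 1.9 = 0.988
Other: 0.35 (unchanged)
New clearance relative to baseline: 0.0143 + 0.988 + 0.35 = 1.3523.
Dividing the baseline by the relative clearance: 21 / 1.3523 = 16 μg/mL.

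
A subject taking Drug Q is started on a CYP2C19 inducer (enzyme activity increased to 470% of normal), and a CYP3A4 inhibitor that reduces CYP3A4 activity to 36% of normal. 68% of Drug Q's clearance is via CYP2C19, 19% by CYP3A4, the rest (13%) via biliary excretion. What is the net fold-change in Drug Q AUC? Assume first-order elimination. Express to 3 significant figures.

CYP2C19: 0.68 × 4.7 = 3.196
CYP3A4: 0.19 × 0.36 = 0.0684
Other: 0.13 (unchanged)
Relative clearance = 3.196 + 0.0684 + 0.13 = 3.3944.
AUC ∝ 1/CL: fold-change = 1 / 3.3944 = 0.295.

0.295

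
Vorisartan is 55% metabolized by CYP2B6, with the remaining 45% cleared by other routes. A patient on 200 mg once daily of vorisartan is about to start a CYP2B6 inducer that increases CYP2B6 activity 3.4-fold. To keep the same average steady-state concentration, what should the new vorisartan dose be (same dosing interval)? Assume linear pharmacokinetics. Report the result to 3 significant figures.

464 mg

The CYP2B6 pathway (55% of clearance) rises to 3.4× activity: 0.55 × 3.4 = 1.87.
The remaining 45% of clearance is unaffected.
CL_new/CL_old = 1.87 + 0.45 = 2.32.
To maintain the same steady-state level, dose must scale with clearance: new dose = 200 × 2.32 = 464 mg.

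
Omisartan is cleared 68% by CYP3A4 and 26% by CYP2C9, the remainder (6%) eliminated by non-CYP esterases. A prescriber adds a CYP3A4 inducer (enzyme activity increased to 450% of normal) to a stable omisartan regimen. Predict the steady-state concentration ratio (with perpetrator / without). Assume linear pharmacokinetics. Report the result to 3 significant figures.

0.296

The CYP3A4 pathway (68% of clearance) rises to 4.5× activity: 0.68 × 4.5 = 3.06.
CYP2C9 (26%) and the residual 6% are unaffected.
CL_new/CL_old = 3.06 + 0.26 + 0.06 = 3.38.
Steady-state concentration ratio = CL_old/CL_new = 1 / 3.38 = 0.296.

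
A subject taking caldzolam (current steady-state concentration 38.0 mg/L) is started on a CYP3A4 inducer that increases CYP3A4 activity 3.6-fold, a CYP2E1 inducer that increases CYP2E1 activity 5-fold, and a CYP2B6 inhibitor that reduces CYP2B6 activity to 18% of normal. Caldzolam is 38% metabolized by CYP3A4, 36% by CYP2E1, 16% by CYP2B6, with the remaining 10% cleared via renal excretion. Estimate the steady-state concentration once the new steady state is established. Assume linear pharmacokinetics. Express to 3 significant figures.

11.5 mg/L

The CYP3A4 pathway (38% of clearance) increases to 3.6× activity: 0.38 × 3.6 = 1.368.
The CYP2E1 pathway (36% of clearance) rises to 5× activity: 0.36 × 5 = 1.8.
The CYP2B6 pathway (16% of clearance) is reduced to 0.18× activity: 0.16 × 0.18 = 0.0288.
The remaining 10% of clearance is unaffected.
New clearance relative to baseline: 1.368 + 1.8 + 0.0288 + 0.1 = 3.2968.
Dividing the baseline by the relative clearance: 38.0 / 3.2968 = 11.5 mg/L.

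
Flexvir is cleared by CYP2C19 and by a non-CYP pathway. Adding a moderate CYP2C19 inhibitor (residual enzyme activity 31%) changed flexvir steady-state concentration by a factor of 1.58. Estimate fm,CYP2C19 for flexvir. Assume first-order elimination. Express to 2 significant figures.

0.53

Call the CYP2C19 fraction fm. After the interaction, CL_new/CL_old = fm × 0.31 + (1 − fm).
Steady-state concentration ratio = 1 / (new CL fraction), so new CL fraction = 1 / 1.58 = 0.6329.
fm × 0.31 + 1 − fm = 0.6329  ⇒  fm × (0.31 − 1) = −0.3671  ⇒  fm = 0.53.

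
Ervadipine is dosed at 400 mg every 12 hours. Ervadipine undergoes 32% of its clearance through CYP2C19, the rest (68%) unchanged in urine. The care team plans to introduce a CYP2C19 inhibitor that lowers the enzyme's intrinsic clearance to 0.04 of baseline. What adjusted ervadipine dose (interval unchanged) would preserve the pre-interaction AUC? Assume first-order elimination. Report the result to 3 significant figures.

CYP2C19: 0.32 × 0.04 = 0.0128
Other: 0.68 (unchanged)
New clearance relative to baseline: 0.0128 + 0.68 = 0.6928.
To maintain the same steady-state level, dose must scale with clearance: new dose = 400 × 0.6928 = 277 mg.

277 mg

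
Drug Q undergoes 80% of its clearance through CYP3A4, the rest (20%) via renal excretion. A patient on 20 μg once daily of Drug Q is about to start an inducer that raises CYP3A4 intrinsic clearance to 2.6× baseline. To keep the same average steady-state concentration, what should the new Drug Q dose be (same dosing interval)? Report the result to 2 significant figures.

46 μg

The CYP3A4 pathway (80% of clearance) increases to 2.6× activity: 0.8 × 2.6 = 2.08.
The remaining 20% of clearance is unaffected.
CL_new/CL_old = 2.08 + 0.2 = 2.28.
To maintain the same steady-state level, dose must scale with clearance: new dose = 20 × 2.28 = 46 μg.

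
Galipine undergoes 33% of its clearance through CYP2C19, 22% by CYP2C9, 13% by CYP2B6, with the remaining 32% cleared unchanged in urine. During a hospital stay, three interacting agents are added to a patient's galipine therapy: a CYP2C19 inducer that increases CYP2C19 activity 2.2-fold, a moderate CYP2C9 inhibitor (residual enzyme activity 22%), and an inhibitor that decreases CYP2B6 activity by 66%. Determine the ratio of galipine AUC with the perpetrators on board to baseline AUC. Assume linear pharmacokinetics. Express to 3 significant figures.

0.878

The CYP2C19 pathway (33% of clearance) rises to 2.2× activity: 0.33 × 2.2 = 0.726.
The CYP2C9 pathway (22% of clearance) is reduced to 0.22× activity: 0.22 × 0.22 = 0.0484.
The CYP2B6 pathway (13% of clearance) is reduced to 0.34× activity: 0.13 × 0.34 = 0.0442.
Non-CYP routes (32%) are unchanged.
CL_new/CL_old = 0.726 + 0.0484 + 0.0442 + 0.32 = 1.1386.
Net AUC ratio = 1 / 1.1386 = 0.878.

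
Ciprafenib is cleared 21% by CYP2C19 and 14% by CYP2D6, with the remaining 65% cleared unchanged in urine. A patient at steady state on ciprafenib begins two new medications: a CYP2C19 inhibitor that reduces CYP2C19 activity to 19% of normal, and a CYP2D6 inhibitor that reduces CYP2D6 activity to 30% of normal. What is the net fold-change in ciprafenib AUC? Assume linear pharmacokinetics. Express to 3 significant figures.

The CYP2C19 pathway (21% of clearance) is reduced to 0.19× activity: 0.21 × 0.19 = 0.0399.
The CYP2D6 pathway (14% of clearance) is reduced to 0.3× activity: 0.14 × 0.3 = 0.042.
Non-CYP routes (65%) are unchanged.
Relative clearance = 0.0399 + 0.042 + 0.65 = 0.7319.
Because AUC varies inversely with clearance, the combined effect is 1 / 0.7319 = 1.37.

1.37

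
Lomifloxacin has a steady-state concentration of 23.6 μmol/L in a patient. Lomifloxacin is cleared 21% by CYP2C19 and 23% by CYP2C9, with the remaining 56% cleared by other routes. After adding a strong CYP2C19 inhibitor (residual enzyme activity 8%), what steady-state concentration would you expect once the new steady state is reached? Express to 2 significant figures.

CYP2C19: 0.21 × 0.08 = 0.0168
CYP2C9: 0.23 (unchanged)
Other: 0.56 (unchanged)
Relative clearance = 0.0168 + 0.23 + 0.56 = 0.8068.
Steady-state concentration ∝ 1/CL, so new value = 23.6 / 0.8068 = 29 μmol/L.

29 μmol/L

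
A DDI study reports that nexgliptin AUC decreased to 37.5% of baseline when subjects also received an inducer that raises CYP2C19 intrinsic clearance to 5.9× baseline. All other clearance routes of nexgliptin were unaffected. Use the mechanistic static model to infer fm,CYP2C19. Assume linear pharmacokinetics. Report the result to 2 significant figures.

Call the CYP2C19 fraction fm. After the interaction, CL_new/CL_old = fm × 5.9 + (1 − fm).
AUC ratio = 1 / (new CL fraction), so new CL fraction = 1 / 0.375 = 2.667.
fm × 5.9 + 1 − fm = 2.667  ⇒  fm × (5.9 − 1) = 1.667  ⇒  fm = 0.34.

0.34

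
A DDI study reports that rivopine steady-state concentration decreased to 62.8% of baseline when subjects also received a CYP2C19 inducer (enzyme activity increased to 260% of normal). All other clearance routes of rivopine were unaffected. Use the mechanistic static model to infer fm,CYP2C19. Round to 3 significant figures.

0.370

CL'/CL = 1 / 0.628 = 1.592
2.6·fm + (1 − fm) = 1.592
fm = (1.592 − 1) / (2.6 − 1) = 0.370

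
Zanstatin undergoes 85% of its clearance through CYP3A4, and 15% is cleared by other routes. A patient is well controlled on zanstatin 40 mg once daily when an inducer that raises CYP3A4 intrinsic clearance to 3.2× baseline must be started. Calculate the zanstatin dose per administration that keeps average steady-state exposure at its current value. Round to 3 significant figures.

115 mg

The CYP3A4 pathway (85% of clearance) rises to 3.2× activity: 0.85 × 3.2 = 2.72.
Non-CYP routes (15%) are unchanged.
New clearance relative to baseline: 2.72 + 0.15 = 2.87.
To maintain the same steady-state level, dose must scale with clearance: new dose = 40 × 2.87 = 115 mg.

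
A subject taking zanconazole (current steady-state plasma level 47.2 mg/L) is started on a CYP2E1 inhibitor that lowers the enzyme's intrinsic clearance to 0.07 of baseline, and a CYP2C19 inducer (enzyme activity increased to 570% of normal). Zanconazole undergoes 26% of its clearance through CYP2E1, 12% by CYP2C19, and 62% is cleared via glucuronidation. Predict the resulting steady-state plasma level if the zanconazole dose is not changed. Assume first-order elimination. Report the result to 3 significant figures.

The CYP2E1 pathway (26% of clearance) falls to 0.07× activity: 0.26 × 0.07 = 0.0182.
The CYP2C19 pathway (12% of clearance) is boosted to 5.7× activity: 0.12 × 5.7 = 0.684.
Non-CYP routes (62%) are unchanged.
Relative clearance = 0.0182 + 0.684 + 0.62 = 1.3222.
Steady-state plasma level ∝ 1/CL: new value = 47.2 / 1.3222 = 35.7 mg/L.

35.7 mg/L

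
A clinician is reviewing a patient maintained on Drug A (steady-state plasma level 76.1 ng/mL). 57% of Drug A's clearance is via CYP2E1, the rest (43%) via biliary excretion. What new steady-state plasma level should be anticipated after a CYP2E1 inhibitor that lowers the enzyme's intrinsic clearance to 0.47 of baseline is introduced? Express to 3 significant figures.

109 ng/mL

The CYP2E1 pathway (57% of clearance) is reduced to 0.47× activity: 0.57 × 0.47 = 0.2679.
The remaining 43% of clearance is unaffected.
CL_new/CL_old = 0.2679 + 0.43 = 0.6979.
With dosing unchanged, steady-state plasma level scales as 1/CL: 76.1 / 0.6979 = 109 ng/mL.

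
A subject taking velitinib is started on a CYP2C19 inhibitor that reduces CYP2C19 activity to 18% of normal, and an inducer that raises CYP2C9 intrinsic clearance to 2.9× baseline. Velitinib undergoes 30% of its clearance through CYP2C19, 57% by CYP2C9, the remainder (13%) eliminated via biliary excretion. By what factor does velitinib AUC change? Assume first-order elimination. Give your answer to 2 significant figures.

The CYP2C19 pathway (30% of clearance) falls to 0.18× activity: 0.3 × 0.18 = 0.054.
The CYP2C9 pathway (57% of clearance) is boosted to 2.9× activity: 0.57 × 2.9 = 1.653.
The remaining 13% of clearance is unaffected.
CL_new/CL_old = 0.054 + 1.653 + 0.13 = 1.837.
Because AUC varies inversely with clearance, the combined effect is 1 / 1.837 = 0.54.

0.54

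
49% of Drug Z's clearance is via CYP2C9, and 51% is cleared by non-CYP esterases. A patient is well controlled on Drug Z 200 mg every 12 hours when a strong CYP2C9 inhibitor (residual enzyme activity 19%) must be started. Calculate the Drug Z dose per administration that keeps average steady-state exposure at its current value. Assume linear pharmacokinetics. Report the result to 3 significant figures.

121 mg

The CYP2C9 pathway (49% of clearance) is reduced to 0.19× activity: 0.49 × 0.19 = 0.0931.
Non-CYP routes (51%) are unchanged.
CL_new/CL_old = 0.0931 + 0.51 = 0.6031.
Exposure is unchanged when dose changes in proportion to clearance. New dose = 200 mg × 0.6031 = 121 mg.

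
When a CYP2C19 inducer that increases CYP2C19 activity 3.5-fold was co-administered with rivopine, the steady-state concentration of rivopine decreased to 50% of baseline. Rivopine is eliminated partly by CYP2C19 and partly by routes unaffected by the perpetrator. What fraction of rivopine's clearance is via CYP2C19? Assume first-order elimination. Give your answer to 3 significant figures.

0.400

Let x = fm,CYP2C19. Because steady-state concentration ∝ 1/CL, relative clearance rose to 1/0.500 = 2.
Only the CYP2C19 route changed, so 2 = x·3.5 + (1 − x), giving x = 0.400.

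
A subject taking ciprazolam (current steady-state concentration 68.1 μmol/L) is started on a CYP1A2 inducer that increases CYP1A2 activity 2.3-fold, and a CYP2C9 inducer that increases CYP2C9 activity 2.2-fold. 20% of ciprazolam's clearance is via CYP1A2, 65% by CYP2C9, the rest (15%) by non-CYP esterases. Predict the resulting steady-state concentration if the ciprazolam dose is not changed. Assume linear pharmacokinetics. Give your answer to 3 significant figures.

The CYP1A2 pathway (20% of clearance) rises to 2.3× activity: 0.2 × 2.3 = 0.46.
The CYP2C9 pathway (65% of clearance) rises to 2.2× activity: 0.65 × 2.2 = 1.43.
The remaining 15% of clearance is unaffected.
CL_new/CL_old = 0.46 + 1.43 + 0.15 = 2.04.
Dividing the baseline by the relative clearance: 68.1 / 2.04 = 33.4 μmol/L.

33.4 μmol/L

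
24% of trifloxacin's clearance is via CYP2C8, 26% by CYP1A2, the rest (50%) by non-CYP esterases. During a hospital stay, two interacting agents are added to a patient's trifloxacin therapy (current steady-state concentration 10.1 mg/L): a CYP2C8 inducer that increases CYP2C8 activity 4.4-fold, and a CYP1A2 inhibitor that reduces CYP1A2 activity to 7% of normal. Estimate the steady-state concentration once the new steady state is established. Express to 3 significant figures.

The CYP2C8 pathway (24% of clearance) rises to 4.4× activity: 0.24 × 4.4 = 1.056.
The CYP1A2 pathway (26% of clearance) is reduced to 0.07× activity: 0.26 × 0.07 = 0.0182.
The remaining 50% of clearance is unaffected.
CL_new/CL_old = 1.056 + 0.0182 + 0.5 = 1.5742.
Steady-state concentration ∝ 1/CL: new value = 10.1 / 1.5742 = 6.42 mg/L.

6.42 mg/L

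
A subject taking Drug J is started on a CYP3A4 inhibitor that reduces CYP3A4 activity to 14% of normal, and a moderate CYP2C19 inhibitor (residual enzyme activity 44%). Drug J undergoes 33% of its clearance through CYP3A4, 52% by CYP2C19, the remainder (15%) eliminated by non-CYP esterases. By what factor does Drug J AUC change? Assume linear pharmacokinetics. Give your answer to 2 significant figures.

The CYP3A4 pathway (33% of clearance) drops to 0.14× activity: 0.33 × 0.14 = 0.0462.
The CYP2C19 pathway (52% of clearance) falls to 0.44× activity: 0.52 × 0.44 = 0.2288.
The remaining 15% of clearance is unaffected.
Relative clearance = 0.0462 + 0.2288 + 0.15 = 0.425.
Net AUC ratio = 1 / 0.425 = 2.4.

2.4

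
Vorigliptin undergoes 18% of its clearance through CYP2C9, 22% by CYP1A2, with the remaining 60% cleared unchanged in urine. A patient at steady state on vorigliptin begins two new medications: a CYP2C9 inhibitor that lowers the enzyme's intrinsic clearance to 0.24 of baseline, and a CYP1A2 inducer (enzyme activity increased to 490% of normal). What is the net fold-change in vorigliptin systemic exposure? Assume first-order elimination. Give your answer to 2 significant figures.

0.58

CYP2C9: 0.18 × 0.24 = 0.0432
CYP1A2: 0.22 × 4.9 = 1.078
Other: 0.6 (unchanged)
Relative clearance = 0.0432 + 1.078 + 0.6 = 1.7212.
Net systemic exposure ratio = 1 / 1.7212 = 0.58.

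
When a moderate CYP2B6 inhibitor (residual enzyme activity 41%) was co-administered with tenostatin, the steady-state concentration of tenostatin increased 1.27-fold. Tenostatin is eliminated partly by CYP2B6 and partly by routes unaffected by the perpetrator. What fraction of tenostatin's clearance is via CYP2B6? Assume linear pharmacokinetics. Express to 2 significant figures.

Call the CYP2B6 fraction fm. After the interaction, CL_new/CL_old = fm × 0.41 + (1 − fm).
Steady-state concentration ratio = 1 / (new CL fraction), so new CL fraction = 1 / 1.27 = 0.7874.
fm × 0.41 + 1 − fm = 0.7874  ⇒  fm × (0.41 − 1) = −0.2126  ⇒  fm = 0.36.

0.36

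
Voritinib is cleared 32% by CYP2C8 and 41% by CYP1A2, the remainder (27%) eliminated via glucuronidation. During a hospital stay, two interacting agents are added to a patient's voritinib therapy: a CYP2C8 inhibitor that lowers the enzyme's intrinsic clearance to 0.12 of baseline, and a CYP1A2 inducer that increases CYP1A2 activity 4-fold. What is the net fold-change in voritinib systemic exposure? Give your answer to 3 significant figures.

0.513

The CYP2C8 pathway (32% of clearance) drops to 0.12× activity: 0.32 × 0.12 = 0.0384.
The CYP1A2 pathway (41% of clearance) increases to 4× activity: 0.41 × 4 = 1.64.
The remaining 27% of clearance is unaffected.
CL_new/CL_old = 0.0384 + 1.64 + 0.27 = 1.9484.
Because systemic exposure varies inversely with clearance, the combined effect is 1 / 1.9484 = 0.513.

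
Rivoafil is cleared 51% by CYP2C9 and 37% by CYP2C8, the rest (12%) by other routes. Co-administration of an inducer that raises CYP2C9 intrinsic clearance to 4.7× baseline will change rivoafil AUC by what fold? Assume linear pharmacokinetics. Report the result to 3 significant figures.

The CYP2C9 pathway (51% of clearance) rises to 4.7× activity: 0.51 × 4.7 = 2.397.
CYP2C8 (37%) and the residual 12% are unaffected.
Relative clearance = 2.397 + 0.37 + 0.12 = 2.887.
AUC is inversely proportional to clearance, so the fold-change is 1 / 2.887 = 0.346.

0.346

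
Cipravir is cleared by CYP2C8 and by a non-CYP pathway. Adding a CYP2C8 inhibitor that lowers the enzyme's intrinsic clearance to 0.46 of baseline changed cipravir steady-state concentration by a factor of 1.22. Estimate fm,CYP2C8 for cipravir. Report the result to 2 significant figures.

CL'/CL = 1 / 1.22 = 0.8197
0.46·fm + (1 − fm) = 0.8197
fm = (0.8197 − 1) / (0.46 − 1) = 0.33

0.33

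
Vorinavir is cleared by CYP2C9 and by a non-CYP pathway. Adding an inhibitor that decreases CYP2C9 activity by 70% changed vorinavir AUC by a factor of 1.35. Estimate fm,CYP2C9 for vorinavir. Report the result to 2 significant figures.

CL'/CL = 1 / 1.35 = 0.7407
0.3·fm + (1 − fm) = 0.7407
fm = (0.7407 − 1) / (0.3 − 1) = 0.37

0.37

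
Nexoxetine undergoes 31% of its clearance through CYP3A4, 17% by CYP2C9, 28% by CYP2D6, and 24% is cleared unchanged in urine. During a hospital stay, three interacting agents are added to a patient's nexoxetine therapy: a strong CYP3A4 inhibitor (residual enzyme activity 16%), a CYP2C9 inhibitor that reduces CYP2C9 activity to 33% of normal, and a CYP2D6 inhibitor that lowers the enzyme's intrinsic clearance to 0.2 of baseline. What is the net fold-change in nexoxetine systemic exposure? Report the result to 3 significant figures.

The CYP3A4 pathway (31% of clearance) falls to 0.16× activity: 0.31 × 0.16 = 0.0496.
The CYP2C9 pathway (17% of clearance) falls to 0.33× activity: 0.17 × 0.33 = 0.0561.
The CYP2D6 pathway (28% of clearance) falls to 0.2× activity: 0.28 × 0.2 = 0.056.
The remaining 24% of clearance is unaffected.
New clearance relative to baseline: 0.0496 + 0.0561 + 0.056 + 0.24 = 0.4017.
Net systemic exposure ratio = 1 / 0.4017 = 2.49.

2.49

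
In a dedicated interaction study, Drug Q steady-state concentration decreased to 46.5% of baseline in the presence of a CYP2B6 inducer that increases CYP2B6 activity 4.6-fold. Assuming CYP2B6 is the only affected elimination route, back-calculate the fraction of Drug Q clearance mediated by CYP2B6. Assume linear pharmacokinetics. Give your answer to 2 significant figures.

Let x = fm,CYP2B6. Because steady-state concentration ∝ 1/CL, relative clearance rose to 1/0.465 = 2.151.
Only the CYP2B6 route changed, so 2.151 = x·4.6 + (1 − x), giving x = 0.32.

0.32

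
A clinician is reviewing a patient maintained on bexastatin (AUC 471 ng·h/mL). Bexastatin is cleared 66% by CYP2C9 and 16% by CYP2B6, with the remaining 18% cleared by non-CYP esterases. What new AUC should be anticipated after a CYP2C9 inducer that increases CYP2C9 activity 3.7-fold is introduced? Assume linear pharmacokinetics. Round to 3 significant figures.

The CYP2C9 pathway (66% of clearance) is boosted to 3.7× activity: 0.66 × 3.7 = 2.442.
CYP2B6 (16%) and the residual 18% are unaffected.
CL_new/CL_old = 2.442 + 0.16 + 0.18 = 2.782.
New AUC = baseline ÷ relative clearance = 471 / 2.782 = 169 ng·h/mL.

169 ng·h/mL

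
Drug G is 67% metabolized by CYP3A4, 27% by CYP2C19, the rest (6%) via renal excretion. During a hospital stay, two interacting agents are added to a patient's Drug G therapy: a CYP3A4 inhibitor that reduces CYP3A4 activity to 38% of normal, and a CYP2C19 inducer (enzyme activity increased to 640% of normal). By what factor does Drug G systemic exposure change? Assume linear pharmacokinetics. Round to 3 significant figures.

0.490

CYP3A4: 0.67 × 0.38 = 0.2546
CYP2C19: 0.27 × 6.4 = 1.728
Other: 0.06 (unchanged)
CL_new/CL_old = 0.2546 + 1.728 + 0.06 = 2.0426.
Because systemic exposure varies inversely with clearance, the combined effect is 1 / 2.0426 = 0.490.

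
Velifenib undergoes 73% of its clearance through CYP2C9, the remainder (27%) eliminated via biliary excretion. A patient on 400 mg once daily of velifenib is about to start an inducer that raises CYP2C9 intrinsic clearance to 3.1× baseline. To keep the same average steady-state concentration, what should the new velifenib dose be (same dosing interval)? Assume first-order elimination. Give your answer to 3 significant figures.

The CYP2C9 pathway (73% of clearance) rises to 3.1× activity: 0.73 × 3.1 = 2.263.
Non-CYP routes (27%) are unchanged.
New clearance relative to baseline: 2.263 + 0.27 = 2.533.
Css,avg = (dose rate)/CL, so holding Css fixed requires dose ∝ CL: 400 × 2.533 = 1.01 × 10³ mg.

1.01 × 10³ mg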